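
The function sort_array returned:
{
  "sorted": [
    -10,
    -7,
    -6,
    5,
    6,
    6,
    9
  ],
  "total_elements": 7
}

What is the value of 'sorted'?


[-10, -7, -6, 5, 6, 6, 9]


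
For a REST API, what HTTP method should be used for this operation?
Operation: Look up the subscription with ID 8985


GET = read, POST = create, PUT = update/replace, DELETE = remove
This operation is a read.
GET


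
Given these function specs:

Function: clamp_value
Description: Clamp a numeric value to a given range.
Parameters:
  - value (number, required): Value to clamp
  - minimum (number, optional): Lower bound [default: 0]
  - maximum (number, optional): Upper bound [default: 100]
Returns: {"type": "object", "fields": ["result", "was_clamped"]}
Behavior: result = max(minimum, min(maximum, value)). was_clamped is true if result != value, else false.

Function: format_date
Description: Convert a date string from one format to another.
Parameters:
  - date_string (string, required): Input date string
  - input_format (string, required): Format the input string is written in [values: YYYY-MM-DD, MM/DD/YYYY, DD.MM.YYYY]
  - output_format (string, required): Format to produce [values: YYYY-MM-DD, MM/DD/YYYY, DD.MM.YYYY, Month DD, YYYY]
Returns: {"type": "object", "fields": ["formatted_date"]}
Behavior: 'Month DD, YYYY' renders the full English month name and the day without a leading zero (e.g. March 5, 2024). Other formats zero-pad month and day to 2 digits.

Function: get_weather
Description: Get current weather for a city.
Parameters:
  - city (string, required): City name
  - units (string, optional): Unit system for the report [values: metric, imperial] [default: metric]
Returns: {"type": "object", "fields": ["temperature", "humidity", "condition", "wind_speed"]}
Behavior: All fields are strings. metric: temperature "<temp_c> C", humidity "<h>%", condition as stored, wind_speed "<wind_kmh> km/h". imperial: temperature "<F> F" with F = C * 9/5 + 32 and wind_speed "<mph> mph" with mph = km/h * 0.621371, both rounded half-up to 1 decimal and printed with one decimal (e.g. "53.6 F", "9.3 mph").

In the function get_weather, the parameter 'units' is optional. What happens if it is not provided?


The get_weather spec declares:
  - units (string, optional): Unit system for the report [values: metric, imperial] [default: metric]
It defaults to metric


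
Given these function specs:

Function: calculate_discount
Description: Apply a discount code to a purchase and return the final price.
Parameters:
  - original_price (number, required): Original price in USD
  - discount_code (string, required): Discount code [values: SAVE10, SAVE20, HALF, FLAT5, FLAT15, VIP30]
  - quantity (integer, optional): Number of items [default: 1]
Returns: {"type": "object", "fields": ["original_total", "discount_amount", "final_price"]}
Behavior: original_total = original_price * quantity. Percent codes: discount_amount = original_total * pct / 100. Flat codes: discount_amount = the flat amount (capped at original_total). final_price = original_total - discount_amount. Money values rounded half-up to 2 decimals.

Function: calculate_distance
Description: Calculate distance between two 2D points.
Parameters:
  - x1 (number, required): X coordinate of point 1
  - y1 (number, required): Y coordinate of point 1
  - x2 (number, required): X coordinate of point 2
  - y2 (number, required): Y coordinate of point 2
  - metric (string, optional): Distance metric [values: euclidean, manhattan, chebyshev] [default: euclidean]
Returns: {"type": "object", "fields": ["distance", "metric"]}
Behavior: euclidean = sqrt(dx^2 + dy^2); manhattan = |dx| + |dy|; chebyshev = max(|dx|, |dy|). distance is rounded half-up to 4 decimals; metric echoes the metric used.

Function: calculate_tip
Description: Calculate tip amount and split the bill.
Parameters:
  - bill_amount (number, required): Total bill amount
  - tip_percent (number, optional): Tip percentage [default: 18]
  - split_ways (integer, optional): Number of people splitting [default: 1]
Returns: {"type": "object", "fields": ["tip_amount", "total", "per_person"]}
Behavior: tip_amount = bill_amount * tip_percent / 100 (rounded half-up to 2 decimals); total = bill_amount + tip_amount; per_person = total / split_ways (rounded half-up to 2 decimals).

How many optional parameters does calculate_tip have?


Parameters of calculate_tip: bill_amount (required), tip_percent (optional), split_ways (optional)
Optional count:
2


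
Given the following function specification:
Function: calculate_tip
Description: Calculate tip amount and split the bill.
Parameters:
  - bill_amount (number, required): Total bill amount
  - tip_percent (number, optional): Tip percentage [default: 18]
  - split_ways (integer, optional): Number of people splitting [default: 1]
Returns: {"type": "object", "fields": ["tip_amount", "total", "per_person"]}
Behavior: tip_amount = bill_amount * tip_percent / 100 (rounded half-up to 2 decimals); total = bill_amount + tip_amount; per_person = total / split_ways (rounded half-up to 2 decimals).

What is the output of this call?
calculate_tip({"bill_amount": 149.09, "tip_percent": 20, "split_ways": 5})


tip_amount = 149.09 * 20/100 = 29.818 -> 29.82
total = 149.09 + 29.82 = 178.91
per_person = 178.91 / 5 = 35.782 -> 35.78
Output:
{"tip_amount": 29.82, "total": 178.91, "per_person": 35.78}


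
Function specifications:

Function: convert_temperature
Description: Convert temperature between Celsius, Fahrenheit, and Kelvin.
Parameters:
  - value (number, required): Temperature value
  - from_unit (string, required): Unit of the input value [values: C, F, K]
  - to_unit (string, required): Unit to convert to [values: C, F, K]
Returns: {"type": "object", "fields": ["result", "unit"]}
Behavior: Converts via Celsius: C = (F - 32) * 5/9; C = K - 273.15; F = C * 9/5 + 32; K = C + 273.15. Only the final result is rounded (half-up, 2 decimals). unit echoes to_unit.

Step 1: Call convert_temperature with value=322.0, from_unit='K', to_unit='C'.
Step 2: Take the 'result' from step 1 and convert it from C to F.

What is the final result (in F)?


Step 1: convert_temperature(value=322.0, from_unit=K, to_unit=C)
  To C: 322 - 273.15 = 48.85
  Target is C: 48.85
  Round to 2 decimals: 48.85
  -> result = 48.85 C
Step 2: convert_temperature(value=48.85, from_unit=C, to_unit=F)
  Input already in C: 48.85
  To F: 48.85 * 9/5 + 32 = 119.93
  Round to 2 decimals: 119.93
  -> result = 119.93 F
119.93 F


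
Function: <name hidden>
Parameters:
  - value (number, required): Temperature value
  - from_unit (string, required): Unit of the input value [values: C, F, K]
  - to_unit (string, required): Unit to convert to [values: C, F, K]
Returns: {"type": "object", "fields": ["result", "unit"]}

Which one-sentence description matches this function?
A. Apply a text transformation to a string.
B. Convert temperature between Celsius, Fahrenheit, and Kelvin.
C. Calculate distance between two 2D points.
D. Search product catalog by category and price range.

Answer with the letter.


Parameters value, from_unit, to_unit and return ["result", "unit"] fit: Convert temperature between Celsius, Fahrenheit, and Kelvin.
B


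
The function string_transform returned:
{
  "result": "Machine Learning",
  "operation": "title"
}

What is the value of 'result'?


Machine Learning


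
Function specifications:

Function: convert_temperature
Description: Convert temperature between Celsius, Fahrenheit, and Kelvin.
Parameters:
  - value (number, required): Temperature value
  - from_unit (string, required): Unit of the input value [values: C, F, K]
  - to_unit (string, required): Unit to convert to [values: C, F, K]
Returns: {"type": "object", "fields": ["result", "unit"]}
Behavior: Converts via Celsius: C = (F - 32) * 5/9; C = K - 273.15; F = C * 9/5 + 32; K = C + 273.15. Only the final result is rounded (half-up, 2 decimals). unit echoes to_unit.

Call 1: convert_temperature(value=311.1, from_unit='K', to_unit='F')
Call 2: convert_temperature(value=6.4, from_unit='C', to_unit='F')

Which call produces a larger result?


Call 1:
  To C: 311.1 - 273.15 = 37.95
  To F: 37.95 * 9/5 + 32 = 100.31
  Round to 2 decimals: 100.31
  -> 100.31 F
Call 2:
  Input already in C: 6.4
  To F: 6.4 * 9/5 + 32 = 43.52
  Round to 2 decimals: 43.52
  -> 43.52 F
Call 1 (100.31 F)


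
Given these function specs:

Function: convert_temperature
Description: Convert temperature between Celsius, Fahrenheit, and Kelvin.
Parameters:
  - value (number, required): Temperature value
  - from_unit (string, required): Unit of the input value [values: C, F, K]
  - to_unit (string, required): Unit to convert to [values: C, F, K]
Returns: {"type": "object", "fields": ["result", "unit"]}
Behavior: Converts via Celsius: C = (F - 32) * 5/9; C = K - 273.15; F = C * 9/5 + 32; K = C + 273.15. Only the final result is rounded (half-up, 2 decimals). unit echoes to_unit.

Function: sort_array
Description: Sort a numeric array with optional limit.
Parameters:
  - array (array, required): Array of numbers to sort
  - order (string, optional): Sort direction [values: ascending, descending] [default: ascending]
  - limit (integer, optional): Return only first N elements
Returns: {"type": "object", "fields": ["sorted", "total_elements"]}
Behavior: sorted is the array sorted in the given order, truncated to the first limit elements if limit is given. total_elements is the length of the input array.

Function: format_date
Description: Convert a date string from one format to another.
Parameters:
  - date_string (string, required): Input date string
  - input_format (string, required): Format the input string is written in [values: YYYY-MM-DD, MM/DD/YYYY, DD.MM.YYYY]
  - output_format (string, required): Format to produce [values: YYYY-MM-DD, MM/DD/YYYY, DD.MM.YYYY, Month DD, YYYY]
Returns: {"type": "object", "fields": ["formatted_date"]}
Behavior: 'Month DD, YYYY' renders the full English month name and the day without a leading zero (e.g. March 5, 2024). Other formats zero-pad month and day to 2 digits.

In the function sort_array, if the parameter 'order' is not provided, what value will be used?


The sort_array spec declares:
  - order (string, optional): Sort direction [values: ascending, descending] [default: ascending]
Default:
ascending


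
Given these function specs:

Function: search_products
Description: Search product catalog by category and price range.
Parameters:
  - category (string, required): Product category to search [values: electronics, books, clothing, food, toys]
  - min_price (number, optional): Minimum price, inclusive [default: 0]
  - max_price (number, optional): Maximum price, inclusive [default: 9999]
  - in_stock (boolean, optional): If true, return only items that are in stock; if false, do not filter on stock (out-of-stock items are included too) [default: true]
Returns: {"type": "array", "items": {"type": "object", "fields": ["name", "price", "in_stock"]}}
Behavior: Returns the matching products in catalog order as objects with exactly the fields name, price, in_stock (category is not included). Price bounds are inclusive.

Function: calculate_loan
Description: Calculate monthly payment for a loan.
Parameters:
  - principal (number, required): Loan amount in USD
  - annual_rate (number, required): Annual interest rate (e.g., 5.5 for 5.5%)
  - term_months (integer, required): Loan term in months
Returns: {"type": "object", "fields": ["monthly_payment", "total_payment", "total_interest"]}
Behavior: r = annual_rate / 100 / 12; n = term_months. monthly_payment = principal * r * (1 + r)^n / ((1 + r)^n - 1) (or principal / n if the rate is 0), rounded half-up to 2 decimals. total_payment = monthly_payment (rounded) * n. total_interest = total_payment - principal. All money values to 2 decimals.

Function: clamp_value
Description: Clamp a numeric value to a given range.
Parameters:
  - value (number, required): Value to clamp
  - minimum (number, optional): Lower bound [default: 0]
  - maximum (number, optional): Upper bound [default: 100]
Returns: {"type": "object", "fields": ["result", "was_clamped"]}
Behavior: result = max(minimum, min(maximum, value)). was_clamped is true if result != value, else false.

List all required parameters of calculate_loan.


Parameters of calculate_loan and their required/optional flag:
  principal: required
  annual_rate: required
  term_months: required
annual_rate, principal, term_months


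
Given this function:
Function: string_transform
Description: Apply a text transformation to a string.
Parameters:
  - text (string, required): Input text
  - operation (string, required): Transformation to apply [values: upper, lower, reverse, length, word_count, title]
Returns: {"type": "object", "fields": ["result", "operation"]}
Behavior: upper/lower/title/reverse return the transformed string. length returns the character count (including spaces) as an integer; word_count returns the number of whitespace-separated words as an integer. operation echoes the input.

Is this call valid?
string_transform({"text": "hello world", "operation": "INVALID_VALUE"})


Checking parameter values...
Parameter 'operation' has value 'INVALID_VALUE' not in allowed: upper, lower, reverse, length, word_count, title
Invalid - 'operation' must be one of upper, lower, reverse, length, word_count, title


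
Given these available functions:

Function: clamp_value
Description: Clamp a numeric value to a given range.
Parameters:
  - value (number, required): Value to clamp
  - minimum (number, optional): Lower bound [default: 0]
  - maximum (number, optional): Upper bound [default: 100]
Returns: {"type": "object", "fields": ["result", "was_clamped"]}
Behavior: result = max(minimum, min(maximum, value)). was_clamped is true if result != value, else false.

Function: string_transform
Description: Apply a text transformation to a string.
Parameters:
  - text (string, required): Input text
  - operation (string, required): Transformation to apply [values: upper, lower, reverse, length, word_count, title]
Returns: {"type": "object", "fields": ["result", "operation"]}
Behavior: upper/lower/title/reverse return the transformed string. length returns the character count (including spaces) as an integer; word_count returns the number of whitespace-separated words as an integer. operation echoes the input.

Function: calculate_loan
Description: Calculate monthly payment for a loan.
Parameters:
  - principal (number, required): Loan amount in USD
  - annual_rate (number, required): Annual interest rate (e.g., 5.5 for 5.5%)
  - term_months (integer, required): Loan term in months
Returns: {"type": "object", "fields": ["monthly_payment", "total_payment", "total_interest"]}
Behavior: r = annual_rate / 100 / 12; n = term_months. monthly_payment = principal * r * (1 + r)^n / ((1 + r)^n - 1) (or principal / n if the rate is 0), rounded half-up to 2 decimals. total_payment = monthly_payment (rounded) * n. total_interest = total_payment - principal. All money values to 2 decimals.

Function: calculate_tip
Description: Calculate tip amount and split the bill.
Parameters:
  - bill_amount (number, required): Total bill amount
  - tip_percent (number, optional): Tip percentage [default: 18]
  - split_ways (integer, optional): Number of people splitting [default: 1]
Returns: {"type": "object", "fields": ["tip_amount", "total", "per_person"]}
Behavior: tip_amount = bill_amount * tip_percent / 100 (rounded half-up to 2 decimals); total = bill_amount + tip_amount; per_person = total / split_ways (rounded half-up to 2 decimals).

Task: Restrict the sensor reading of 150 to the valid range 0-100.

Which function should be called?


The task needs a function whose description is: Clamp a numeric value to a given range.
clamp_value


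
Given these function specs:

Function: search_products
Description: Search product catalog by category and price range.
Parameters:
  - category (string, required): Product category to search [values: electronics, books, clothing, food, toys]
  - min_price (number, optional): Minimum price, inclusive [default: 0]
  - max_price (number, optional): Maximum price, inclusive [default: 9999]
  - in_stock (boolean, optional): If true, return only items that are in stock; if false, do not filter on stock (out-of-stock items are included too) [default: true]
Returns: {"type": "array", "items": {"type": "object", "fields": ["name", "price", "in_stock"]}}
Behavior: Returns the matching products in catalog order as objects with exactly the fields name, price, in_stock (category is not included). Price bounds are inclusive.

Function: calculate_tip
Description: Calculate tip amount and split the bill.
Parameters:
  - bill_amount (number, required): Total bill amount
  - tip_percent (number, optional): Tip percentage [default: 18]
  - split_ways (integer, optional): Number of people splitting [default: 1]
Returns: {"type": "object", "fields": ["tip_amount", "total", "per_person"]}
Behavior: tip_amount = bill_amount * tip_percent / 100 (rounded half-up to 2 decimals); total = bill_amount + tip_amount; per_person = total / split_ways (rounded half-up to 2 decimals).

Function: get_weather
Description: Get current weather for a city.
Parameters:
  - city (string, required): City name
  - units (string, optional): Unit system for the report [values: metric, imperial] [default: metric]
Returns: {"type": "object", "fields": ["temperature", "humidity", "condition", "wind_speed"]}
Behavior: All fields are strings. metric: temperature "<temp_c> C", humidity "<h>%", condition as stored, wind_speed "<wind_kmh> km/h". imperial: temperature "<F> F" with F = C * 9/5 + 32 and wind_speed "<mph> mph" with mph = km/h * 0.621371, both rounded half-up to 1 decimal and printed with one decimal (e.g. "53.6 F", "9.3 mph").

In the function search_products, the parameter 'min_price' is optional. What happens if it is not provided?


The search_products spec declares:
  - min_price (number, optional): Minimum price, inclusive [default: 0]
It defaults to 0


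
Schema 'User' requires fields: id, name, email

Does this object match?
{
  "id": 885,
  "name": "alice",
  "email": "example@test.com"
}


Checking required fields... All present.
Valid - all required fields present


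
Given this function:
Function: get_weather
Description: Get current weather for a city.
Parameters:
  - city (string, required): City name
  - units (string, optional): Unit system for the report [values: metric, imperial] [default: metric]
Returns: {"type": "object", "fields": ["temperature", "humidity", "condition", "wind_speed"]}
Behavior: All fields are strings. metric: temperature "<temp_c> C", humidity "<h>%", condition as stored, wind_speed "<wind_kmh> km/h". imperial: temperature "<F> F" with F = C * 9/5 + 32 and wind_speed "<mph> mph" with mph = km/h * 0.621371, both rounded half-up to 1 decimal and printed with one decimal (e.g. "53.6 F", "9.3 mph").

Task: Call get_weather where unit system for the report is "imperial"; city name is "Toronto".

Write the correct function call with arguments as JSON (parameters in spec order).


Mapping each described value to its parameter name:
  'Unit system for the report' -> units = "imperial"
  'City name' -> city = "Toronto"
get_weather({"city": "Toronto", "units": "imperial"})


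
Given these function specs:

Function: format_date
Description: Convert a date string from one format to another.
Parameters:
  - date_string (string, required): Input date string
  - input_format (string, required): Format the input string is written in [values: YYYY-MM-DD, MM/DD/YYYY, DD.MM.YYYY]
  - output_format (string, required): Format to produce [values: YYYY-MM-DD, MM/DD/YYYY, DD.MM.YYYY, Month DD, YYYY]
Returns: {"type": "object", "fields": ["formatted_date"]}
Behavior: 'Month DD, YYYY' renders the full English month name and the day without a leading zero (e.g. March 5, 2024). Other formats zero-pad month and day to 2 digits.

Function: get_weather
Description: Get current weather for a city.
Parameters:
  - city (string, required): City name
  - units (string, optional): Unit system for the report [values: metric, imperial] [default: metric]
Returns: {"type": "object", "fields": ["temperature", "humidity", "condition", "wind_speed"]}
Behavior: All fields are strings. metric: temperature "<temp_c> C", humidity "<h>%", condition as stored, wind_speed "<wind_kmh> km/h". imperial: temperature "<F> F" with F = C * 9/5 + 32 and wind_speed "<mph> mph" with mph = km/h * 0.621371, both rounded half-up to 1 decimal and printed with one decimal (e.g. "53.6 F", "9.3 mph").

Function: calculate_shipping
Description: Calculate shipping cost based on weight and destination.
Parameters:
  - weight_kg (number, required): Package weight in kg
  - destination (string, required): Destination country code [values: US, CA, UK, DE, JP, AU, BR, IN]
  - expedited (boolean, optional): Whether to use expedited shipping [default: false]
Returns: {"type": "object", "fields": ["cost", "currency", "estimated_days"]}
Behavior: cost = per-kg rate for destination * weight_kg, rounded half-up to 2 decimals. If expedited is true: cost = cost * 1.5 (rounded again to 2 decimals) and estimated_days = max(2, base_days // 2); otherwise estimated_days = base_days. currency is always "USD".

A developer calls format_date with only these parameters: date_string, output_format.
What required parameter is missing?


Required parameters: date_string, input_format, output_format
Provided: date_string, output_format
Missing: input_format
input_format


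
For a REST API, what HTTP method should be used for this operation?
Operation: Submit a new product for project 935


GET = read, POST = create, PUT = update/replace, DELETE = remove
This operation is a create.
POST


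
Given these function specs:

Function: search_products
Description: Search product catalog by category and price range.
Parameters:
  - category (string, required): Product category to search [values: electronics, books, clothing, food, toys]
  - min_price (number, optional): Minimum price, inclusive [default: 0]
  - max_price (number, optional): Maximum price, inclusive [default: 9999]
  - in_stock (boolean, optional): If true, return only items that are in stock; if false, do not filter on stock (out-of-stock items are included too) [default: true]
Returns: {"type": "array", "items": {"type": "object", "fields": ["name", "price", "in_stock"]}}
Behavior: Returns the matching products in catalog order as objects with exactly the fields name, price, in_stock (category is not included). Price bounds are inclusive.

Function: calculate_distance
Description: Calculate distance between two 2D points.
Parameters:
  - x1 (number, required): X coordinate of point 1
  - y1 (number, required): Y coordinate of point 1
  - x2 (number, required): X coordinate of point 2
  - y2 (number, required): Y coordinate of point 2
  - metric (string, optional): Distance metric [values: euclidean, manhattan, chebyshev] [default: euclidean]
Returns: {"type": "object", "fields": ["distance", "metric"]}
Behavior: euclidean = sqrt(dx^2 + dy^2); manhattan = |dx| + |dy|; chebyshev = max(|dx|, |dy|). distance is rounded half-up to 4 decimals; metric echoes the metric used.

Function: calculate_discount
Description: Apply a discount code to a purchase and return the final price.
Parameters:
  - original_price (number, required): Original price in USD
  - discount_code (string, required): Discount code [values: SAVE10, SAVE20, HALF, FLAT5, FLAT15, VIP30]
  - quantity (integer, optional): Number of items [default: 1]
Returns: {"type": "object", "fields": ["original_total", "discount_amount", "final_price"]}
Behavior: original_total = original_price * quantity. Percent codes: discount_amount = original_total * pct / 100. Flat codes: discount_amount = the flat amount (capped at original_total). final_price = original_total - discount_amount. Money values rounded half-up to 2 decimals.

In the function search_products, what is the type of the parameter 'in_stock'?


The search_products spec declares:
  - in_stock (boolean, optional): If true, return only items that are in stock; if false, do not filter on stock (out-of-stock items are included too) [default: true]
Type:
boolean


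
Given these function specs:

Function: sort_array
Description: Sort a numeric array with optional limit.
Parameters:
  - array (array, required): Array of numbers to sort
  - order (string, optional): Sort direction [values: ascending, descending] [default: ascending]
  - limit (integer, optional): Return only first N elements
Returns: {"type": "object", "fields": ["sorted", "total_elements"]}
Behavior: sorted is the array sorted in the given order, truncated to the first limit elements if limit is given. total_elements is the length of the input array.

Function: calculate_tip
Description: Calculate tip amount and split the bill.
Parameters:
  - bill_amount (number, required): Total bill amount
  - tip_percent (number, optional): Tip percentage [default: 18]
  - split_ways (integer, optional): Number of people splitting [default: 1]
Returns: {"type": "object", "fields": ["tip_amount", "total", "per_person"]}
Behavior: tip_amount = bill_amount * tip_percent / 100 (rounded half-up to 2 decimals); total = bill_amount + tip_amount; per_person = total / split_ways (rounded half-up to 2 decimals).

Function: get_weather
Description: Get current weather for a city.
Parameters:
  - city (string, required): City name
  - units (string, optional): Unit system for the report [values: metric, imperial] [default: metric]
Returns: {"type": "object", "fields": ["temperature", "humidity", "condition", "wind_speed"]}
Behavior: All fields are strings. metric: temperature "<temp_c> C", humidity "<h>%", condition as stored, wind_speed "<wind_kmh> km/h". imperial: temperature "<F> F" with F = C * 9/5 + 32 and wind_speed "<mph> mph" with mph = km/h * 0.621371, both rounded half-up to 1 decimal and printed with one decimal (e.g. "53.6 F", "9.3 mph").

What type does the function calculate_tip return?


The calculate_tip spec declares Returns: {"type": "object", "fields": ["tip_amount", "total", "per_person"]}
Type:
object


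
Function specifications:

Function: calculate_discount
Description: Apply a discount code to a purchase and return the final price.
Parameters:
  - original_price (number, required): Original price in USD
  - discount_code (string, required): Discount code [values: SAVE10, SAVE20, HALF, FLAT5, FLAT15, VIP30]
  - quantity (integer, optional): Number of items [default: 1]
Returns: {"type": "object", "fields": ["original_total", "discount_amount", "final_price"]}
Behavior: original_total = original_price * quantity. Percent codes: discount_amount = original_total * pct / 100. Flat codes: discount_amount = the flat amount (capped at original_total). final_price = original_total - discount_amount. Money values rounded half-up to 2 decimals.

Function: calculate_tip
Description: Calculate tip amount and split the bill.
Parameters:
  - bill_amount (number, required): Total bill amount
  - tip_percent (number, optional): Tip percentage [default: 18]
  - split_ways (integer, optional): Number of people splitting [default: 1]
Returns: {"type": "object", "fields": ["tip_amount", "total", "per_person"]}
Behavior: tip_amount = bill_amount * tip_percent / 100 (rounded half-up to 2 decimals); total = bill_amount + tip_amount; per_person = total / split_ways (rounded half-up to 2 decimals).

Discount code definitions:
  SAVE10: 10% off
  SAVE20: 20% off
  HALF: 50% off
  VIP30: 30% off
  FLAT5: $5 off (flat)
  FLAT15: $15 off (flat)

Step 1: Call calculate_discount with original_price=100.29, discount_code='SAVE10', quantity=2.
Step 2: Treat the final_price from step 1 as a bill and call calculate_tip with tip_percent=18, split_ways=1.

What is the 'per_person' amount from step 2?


Step 1: calculate_discount(original_price=100.29, discount_code=SAVE10, quantity=2)
  original_total = 100.29 * 2 = 200.58
  SAVE10 = 10% off: discount_amount = 200.58 * 10/100 = 20.058 -> 20.06
  final_price = 200.58 - 20.06 = 180.52
  -> final_price = 180.52
Step 2: calculate_tip(bill_amount=180.52, tip_percent=18, split_ways=1)
  tip_amount = 180.52 * 18/100 = 32.4936 -> 32.49
  total = 180.52 + 32.49 = 213.01
  per_person = 213.01 / 1 = 213.01 -> 213.01
  -> per_person = 213.01
$213.01


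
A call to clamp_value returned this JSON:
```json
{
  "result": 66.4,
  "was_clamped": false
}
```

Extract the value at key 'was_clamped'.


false


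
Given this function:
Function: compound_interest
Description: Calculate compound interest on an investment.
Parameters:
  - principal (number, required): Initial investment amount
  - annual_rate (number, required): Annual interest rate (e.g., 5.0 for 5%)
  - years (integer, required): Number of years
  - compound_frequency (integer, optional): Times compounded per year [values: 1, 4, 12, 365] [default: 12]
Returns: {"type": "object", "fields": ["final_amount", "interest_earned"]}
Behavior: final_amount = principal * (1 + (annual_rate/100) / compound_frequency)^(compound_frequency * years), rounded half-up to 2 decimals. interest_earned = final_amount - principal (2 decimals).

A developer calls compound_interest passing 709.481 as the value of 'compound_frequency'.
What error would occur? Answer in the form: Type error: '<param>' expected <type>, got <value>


Spec: 'compound_frequency' is declared as integer; 709.481 is a non-integer number.
Type error: 'compound_frequency' expected integer, got 709.481


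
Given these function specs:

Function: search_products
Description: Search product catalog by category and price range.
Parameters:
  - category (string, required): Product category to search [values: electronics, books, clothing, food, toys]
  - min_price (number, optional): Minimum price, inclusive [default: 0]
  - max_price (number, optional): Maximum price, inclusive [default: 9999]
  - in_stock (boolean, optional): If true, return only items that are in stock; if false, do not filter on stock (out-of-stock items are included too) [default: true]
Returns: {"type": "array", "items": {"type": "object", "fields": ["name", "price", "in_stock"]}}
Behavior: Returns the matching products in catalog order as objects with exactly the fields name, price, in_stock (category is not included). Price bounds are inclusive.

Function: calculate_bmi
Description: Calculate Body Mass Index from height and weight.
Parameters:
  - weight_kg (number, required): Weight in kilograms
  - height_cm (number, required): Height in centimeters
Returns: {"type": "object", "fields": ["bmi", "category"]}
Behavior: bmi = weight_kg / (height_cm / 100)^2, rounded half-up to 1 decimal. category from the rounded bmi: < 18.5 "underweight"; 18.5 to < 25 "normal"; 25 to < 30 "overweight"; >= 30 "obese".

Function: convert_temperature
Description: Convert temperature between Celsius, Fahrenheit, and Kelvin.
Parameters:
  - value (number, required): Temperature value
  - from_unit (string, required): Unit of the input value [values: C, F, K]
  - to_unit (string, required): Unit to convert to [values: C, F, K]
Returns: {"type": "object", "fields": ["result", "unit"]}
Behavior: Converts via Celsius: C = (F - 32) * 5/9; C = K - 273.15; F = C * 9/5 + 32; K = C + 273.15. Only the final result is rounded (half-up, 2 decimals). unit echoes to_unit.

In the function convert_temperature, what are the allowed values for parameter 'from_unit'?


The convert_temperature spec declares:
  - from_unit (string, required): Unit of the input value [values: C, F, K]
Allowed values:
C, F, K


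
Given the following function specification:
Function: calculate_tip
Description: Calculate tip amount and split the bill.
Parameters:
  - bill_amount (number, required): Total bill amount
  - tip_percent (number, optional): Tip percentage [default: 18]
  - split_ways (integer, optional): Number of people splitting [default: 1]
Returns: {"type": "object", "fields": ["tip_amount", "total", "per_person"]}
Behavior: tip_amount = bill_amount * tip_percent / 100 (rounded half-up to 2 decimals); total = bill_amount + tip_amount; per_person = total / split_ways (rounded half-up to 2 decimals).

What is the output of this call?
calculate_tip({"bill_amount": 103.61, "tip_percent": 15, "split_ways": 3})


tip_amount = 103.61 * 15/100 = 15.5415 -> 15.54
total = 103.61 + 15.54 = 119.15
per_person = 119.15 / 3 = 39.716667 -> 39.72
Output:
{"tip_amount": 15.54, "total": 119.15, "per_person": 39.72}


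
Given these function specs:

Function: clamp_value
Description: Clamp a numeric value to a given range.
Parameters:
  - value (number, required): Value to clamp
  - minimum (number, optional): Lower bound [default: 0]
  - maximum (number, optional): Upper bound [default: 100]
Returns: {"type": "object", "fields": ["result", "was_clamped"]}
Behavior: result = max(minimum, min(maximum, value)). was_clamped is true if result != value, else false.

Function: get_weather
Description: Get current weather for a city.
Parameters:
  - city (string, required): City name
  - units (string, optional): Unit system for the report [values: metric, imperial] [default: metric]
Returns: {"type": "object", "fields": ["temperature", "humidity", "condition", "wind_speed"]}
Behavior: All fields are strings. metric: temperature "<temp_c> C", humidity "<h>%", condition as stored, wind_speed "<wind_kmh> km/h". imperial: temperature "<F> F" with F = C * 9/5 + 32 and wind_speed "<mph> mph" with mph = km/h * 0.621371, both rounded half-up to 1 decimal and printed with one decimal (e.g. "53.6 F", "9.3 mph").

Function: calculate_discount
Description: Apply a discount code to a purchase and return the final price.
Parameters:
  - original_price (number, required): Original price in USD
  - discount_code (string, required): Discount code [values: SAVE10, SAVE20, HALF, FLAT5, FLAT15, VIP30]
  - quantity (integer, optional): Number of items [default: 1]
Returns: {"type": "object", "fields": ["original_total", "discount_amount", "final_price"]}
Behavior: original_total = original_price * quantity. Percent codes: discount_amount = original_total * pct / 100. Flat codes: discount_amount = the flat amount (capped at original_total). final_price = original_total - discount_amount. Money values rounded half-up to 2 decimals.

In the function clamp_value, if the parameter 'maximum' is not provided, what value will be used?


The clamp_value spec declares:
  - maximum (number, optional): Upper bound [default: 100]
Default:
100


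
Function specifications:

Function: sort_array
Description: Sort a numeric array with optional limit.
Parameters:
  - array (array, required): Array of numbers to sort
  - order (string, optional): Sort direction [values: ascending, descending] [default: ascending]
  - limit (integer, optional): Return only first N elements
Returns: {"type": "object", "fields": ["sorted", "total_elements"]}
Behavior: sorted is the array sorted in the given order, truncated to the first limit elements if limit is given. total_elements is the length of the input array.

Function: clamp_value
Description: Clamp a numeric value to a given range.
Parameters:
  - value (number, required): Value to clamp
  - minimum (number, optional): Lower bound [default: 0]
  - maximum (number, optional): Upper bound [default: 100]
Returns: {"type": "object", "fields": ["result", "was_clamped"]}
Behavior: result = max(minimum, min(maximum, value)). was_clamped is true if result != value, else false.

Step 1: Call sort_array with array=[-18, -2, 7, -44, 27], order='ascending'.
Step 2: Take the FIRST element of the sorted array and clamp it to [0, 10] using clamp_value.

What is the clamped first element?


Step 1: sort_array(order=ascending)
  sorted: [-44, -18, -2, 7, 27]
  -> first element = -44
Step 2: clamp_value(value=-44, minimum=0, maximum=10)
  result = max(0, min(10, -44)) = max(0, -44) = 0
  was_clamped = (0 != -44) = true
  -> result = 0
0


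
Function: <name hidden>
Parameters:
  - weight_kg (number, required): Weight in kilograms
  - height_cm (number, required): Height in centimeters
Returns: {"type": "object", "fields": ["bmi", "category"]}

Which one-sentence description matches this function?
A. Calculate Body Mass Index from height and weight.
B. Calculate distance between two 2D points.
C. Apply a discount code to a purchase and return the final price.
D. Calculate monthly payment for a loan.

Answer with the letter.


Parameters weight_kg, height_cm and return ["bmi", "category"] fit: Calculate Body Mass Index from height and weight.
A


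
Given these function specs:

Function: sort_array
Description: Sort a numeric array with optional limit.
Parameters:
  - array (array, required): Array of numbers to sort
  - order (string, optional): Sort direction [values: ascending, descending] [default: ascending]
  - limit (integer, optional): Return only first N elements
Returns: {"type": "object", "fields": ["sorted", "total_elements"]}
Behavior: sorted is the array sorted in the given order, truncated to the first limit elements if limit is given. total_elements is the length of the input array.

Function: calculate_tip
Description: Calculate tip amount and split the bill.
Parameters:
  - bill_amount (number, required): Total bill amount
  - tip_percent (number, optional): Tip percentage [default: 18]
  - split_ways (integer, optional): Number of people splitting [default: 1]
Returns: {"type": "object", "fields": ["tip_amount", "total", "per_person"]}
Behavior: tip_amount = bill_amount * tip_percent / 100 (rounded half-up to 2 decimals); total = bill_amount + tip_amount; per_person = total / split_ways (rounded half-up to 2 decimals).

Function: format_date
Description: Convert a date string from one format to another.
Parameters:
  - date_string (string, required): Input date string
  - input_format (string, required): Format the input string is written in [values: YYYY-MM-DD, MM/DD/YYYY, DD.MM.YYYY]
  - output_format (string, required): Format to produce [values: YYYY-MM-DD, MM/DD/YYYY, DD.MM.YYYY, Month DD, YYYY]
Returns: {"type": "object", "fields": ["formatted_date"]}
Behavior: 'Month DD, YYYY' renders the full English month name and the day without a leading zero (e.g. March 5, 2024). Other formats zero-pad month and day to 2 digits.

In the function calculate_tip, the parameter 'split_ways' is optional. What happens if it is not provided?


The calculate_tip spec declares:
  - split_ways (integer, optional): Number of people splitting [default: 1]
It defaults to 1


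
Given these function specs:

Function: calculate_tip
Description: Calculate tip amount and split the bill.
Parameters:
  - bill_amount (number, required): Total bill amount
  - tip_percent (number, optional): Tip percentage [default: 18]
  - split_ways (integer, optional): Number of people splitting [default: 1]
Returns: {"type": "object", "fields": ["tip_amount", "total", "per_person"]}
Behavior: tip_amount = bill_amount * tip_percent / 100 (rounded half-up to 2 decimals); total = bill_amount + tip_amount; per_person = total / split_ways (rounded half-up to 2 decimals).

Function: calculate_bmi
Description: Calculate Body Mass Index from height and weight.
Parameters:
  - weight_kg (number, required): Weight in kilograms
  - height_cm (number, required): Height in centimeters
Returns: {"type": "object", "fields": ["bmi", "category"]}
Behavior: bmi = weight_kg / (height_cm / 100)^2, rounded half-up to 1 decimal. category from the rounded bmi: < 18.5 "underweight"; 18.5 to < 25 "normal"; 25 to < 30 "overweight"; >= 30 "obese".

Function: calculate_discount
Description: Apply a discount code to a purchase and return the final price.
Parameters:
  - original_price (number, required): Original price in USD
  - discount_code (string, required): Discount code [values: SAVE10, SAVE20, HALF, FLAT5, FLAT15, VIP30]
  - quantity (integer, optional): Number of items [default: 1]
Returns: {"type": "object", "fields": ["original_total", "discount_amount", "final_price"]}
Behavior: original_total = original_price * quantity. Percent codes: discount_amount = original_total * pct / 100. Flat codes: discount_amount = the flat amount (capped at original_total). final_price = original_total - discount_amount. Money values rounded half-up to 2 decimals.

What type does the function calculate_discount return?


The calculate_discount spec declares Returns: {"type": "object", "fields": ["original_total", "discount_amount", "final_price"]}
Type:
object
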